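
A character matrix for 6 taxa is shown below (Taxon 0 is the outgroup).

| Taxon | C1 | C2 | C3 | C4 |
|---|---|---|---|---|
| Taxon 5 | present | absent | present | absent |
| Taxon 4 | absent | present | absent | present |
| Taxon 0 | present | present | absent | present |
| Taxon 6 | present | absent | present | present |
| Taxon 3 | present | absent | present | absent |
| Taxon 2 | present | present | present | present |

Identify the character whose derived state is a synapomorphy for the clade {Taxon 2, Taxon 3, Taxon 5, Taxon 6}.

Character polarity is set by the outgroup: the derived state is whichever differs from the outgroup's state, so for C1, C2, C4 the derived state is 'absent', and for the remaining characters it is 'present'.
C1: derived state 'absent' in Taxon 4 only — an autapomorphy, so it tells us nothing about relationships among taxa.
Only Taxon 3, Taxon 5, and Taxon 6 show the derived state 'absent' for C2, supporting them as a clade.
C3 (derived state 'present') is shared by Taxon 2, Taxon 3, Taxon 5, and Taxon 6 — a synapomorphy uniting that clade.
C4: derived state 'absent' in Taxon 3 and Taxon 5 only — synapomorphy for {Taxon 3, Taxon 5}.
Most parsimonious ingroup topology: (((Taxon 6,(Taxon 5,Taxon 3)),Taxon 2),Taxon 4).
The clade {Taxon 2, Taxon 3, Taxon 5, Taxon 6} is supported by C3: its derived state 'present' occurs in exactly those taxa and in no other taxon (including the outgroup).

C3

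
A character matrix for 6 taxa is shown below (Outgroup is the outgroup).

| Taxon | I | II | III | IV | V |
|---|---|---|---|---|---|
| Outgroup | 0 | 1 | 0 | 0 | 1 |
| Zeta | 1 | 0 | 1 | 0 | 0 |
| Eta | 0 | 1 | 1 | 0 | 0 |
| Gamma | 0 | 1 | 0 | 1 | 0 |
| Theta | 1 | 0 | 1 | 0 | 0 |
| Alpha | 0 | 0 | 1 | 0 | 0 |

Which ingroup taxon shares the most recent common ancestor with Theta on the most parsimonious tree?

Character polarity is set by the outgroup: the derived state is whichever differs from the outgroup's state, so for II, V the derived state is '0', and for the remaining characters it is '1'.
I (derived state '1') is shared by Theta and Zeta — a synapomorphy uniting that clade.
II: derived state '0' in Alpha, Theta, and Zeta only — synapomorphy for {Alpha, Theta, Zeta}.
III: derived state '1' in Alpha, Eta, Theta, and Zeta only — synapomorphy for {Alpha, Eta, Theta, Zeta}.
IV (derived state '1') is unique to Gamma (autapomorphy; uninformative for grouping).
All ingroup taxa share the derived state '0' for V; it defines the ingroup but does not resolve relationships within it.
Most parsimonious ingroup topology: ((((Zeta,Theta),Alpha),Eta),Gamma).
Theta and Zeta form a cherry on this tree, so they are sister taxa.

Zeta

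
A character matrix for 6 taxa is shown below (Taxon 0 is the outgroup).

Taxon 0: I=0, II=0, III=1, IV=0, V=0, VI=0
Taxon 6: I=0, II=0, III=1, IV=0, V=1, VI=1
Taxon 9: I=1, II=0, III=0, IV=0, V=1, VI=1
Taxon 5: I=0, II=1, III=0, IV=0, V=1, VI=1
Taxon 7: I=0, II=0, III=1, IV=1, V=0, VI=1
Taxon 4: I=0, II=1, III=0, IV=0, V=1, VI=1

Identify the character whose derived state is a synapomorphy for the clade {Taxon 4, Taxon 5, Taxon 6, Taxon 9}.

Character polarity is set by the outgroup: the derived state is whichever differs from the outgroup's state, so for III the derived state is '0', and for the remaining characters it is '1'.
I: derived state '1' in Taxon 9 only — an autapomorphy, so it tells us nothing about relationships among taxa.
Only Taxon 4 and Taxon 5 show the derived state '1' for II, supporting them as a clade.
Only Taxon 4, Taxon 5, and Taxon 9 show the derived state '0' for III, supporting them as a clade.
IV (derived state '1') is unique to Taxon 7 (autapomorphy; uninformative for grouping).
V: derived state '1' in Taxon 4, Taxon 5, Taxon 6, and Taxon 9 only — synapomorphy for {Taxon 4, Taxon 5, Taxon 6, Taxon 9}.
VI (derived state '1') is shared by all ingroup taxa — unites the whole ingroup.
Most parsimonious ingroup topology: ((Taxon 6,(Taxon 9,(Taxon 5,Taxon 4))),Taxon 7).
The clade {Taxon 4, Taxon 5, Taxon 6, Taxon 9} is supported by V: its derived state '1' occurs in exactly those taxa and in no other taxon (including the outgroup).

V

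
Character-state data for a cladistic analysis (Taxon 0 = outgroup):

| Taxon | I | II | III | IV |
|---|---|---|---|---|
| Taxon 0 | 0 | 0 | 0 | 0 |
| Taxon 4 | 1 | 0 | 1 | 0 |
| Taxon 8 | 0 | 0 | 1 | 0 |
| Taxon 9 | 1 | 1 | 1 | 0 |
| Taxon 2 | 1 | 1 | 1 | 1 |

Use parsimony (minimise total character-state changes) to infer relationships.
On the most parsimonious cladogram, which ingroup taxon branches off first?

Taxon 8

The outgroup has state '0' for every character, so '1' is the derived state throughout.
Only Taxon 2, Taxon 4, and Taxon 9 show the derived state '1' for I, supporting them as a clade.
II (derived state '1') is shared by Taxon 2 and Taxon 9 — a synapomorphy uniting that clade.
III (derived state '1') is shared by all ingroup taxa — unites the whole ingroup.
IV: derived state '1' in Taxon 2 only — an autapomorphy, so it tells us nothing about relationships among taxa.
Most parsimonious ingroup topology: ((Taxon 4,(Taxon 9,Taxon 2)),Taxon 8).
Taxon 8 is sister to the clade containing all other ingroup taxa, so it is the earliest-diverging (most basal) ingroup lineage.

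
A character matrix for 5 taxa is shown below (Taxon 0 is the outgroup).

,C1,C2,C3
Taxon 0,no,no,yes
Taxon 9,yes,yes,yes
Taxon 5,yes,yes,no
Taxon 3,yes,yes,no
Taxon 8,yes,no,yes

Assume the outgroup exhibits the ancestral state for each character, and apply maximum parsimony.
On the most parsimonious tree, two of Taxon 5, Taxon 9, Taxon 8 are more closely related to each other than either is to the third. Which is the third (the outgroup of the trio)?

Character polarity is set by the outgroup: the derived state is whichever differs from the outgroup's state, so for C3 the derived state is 'no', and for the remaining characters it is 'yes'.
All ingroup taxa share the derived state 'yes' for C1; it defines the ingroup but does not resolve relationships within it.
C2 (derived state 'yes') is shared by Taxon 3, Taxon 5, and Taxon 9 — a synapomorphy uniting that clade.
C3: derived state 'no' in Taxon 3 and Taxon 5 only — synapomorphy for {Taxon 3, Taxon 5}.
Most parsimonious ingroup topology: ((Taxon 9,(Taxon 5,Taxon 3)),Taxon 8).
Taxon 5 and Taxon 9 share a more recent common ancestor with each other than either does with Taxon 8, so Taxon 8 is the least closely related of the three.

Taxon 8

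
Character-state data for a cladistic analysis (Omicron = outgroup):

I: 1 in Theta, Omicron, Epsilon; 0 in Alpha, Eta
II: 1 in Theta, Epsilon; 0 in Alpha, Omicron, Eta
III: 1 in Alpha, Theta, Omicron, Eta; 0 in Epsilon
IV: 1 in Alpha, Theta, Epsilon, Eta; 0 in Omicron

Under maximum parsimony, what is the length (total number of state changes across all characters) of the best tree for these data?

4

Character polarity is set by the outgroup: the derived state is whichever differs from the outgroup's state, so for I, III the derived state is '0', and for the remaining characters it is '1'.
I: derived state '0' in Alpha and Eta only — synapomorphy for {Alpha, Eta}.
II: derived state '1' in Epsilon and Theta only — synapomorphy for {Epsilon, Theta}.
III: derived state '0' in Epsilon only — an autapomorphy, so it tells us nothing about relationships among taxa.
IV (derived state '1') is shared by all ingroup taxa — unites the whole ingroup.
Most parsimonious ingroup topology: ((Eta,Alpha),(Epsilon,Theta)).
Changes per character on this tree: I: 1; II: 1; III: 1; IV: 1.
Total = 4.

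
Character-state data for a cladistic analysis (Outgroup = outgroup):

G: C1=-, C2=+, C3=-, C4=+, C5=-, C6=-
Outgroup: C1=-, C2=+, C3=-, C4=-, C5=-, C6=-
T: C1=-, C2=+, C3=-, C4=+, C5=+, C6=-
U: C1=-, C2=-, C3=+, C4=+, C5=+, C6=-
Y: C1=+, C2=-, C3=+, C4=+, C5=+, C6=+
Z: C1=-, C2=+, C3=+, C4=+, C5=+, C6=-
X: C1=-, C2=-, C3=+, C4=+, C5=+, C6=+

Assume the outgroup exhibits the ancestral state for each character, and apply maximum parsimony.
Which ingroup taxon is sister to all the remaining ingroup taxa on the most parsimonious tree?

G

Character polarity is set by the outgroup: the derived state is whichever differs from the outgroup's state, so for C2 the derived state is '-', and for the remaining characters it is '+'.
C1: derived state '+' in Y only — an autapomorphy, so it tells us nothing about relationships among taxa.
Only U, X, and Y show the derived state '-' for C2, supporting them as a clade.
C3 (derived state '+') is shared by U, X, Y, and Z — a synapomorphy uniting that clade.
All ingroup taxa share the derived state '+' for C4; it defines the ingroup but does not resolve relationships within it.
Only T, U, X, Y, and Z show the derived state '+' for C5, supporting them as a clade.
Only X and Y show the derived state '+' for C6, supporting them as a clade.
Most parsimonious ingroup topology: ((((U,(X,Y)),Z),T),G).
G is sister to the clade containing all other ingroup taxa, so it is the earliest-diverging (most basal) ingroup lineage.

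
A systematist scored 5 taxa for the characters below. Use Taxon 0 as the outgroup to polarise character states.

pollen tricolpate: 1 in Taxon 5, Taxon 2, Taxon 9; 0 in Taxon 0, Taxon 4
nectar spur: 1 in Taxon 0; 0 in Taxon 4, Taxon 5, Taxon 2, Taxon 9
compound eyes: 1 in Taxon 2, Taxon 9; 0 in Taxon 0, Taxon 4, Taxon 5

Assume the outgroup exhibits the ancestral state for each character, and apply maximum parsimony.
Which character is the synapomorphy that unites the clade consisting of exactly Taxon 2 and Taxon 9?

compound eyes

Character polarity is set by the outgroup: the derived state is whichever differs from the outgroup's state, so for nectar spur the derived state is '0', and for the remaining characters it is '1'.
Only Taxon 2, Taxon 5, and Taxon 9 show the derived state '1' for pollen tricolpate, supporting them as a clade.
nectar spur (derived state '0') is shared by all ingroup taxa — unites the whole ingroup.
Only Taxon 2 and Taxon 9 show the derived state '1' for compound eyes, supporting them as a clade.
Most parsimonious ingroup topology: (Taxon 4,(Taxon 5,(Taxon 2,Taxon 9))).
The clade {Taxon 2, Taxon 9} is supported by compound eyes: its derived state '1' occurs in exactly those taxa and in no other taxon (including the outgroup).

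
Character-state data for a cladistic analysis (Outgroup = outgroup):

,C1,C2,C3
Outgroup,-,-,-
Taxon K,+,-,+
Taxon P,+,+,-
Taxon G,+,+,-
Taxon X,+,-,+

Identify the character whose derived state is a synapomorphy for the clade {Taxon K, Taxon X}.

The outgroup has state '-' for every character, so '+' is the derived state throughout.
All ingroup taxa share the derived state '+' for C1; it defines the ingroup but does not resolve relationships within it.
C2 (derived state '+') is shared by Taxon G and Taxon P — a synapomorphy uniting that clade.
Only Taxon K and Taxon X show the derived state '+' for C3, supporting them as a clade.
Most parsimonious ingroup topology: ((Taxon K,Taxon X),(Taxon P,Taxon G)).
The clade {Taxon K, Taxon X} is supported by C3: its derived state '+' occurs in exactly those taxa and in no other taxon (including the outgroup).

C3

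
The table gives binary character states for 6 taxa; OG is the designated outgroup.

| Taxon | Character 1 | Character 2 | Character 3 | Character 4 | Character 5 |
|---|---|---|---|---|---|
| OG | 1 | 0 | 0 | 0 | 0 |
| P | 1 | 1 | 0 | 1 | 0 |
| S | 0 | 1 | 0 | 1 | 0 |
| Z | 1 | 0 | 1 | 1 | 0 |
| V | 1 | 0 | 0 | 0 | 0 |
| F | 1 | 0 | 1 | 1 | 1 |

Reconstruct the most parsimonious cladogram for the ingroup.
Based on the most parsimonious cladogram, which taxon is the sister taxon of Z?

F

Character polarity is set by the outgroup: the derived state is whichever differs from the outgroup's state, so for Character 1 the derived state is '0', and for the remaining characters it is '1'.
Character 1: derived state '0' in S only — an autapomorphy, so it tells us nothing about relationships among taxa.
Only P and S show the derived state '1' for Character 2, supporting them as a clade.
Character 3 (derived state '1') is shared by F and Z — a synapomorphy uniting that clade.
Character 4 (derived state '1') is shared by F, P, S, and Z — a synapomorphy uniting that clade.
Character 5 (derived state '1') is unique to F (autapomorphy; uninformative for grouping).
Most parsimonious ingroup topology: (((P,S),(Z,F)),V).
Z and F form a cherry on this tree, so they are sister taxa.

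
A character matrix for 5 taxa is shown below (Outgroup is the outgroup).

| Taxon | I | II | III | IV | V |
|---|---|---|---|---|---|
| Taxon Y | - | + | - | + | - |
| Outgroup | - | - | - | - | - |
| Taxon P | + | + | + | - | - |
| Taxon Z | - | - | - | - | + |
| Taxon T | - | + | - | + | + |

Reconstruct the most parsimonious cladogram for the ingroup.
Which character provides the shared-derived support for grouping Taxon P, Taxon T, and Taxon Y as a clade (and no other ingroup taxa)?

The outgroup has state '-' for every character, so '+' is the derived state throughout.
I (derived state '+') is unique to Taxon P (autapomorphy; uninformative for grouping).
II (derived state '+') is shared by Taxon P, Taxon T, and Taxon Y — a synapomorphy uniting that clade.
III (derived state '+') is unique to Taxon P (autapomorphy; uninformative for grouping).
Only Taxon T and Taxon Y show the derived state '+' for IV, supporting them as a clade.
V groups Taxon T and Taxon Z, which is incompatible with the clades supported by the remaining characters; treating it as convergent (homoplasy) costs fewer steps than any alternative tree.
Most parsimonious ingroup topology: (((Taxon Y,Taxon T),Taxon P),Taxon Z).
The clade {Taxon P, Taxon T, Taxon Y} is supported by II: its derived state '+' occurs in exactly those taxa and in no other taxon (including the outgroup).

II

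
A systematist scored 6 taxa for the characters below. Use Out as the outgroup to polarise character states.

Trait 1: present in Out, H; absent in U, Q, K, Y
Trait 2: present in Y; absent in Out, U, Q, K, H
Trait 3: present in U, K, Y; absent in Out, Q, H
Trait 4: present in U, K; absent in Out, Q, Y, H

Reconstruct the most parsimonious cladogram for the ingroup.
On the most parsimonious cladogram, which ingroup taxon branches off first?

H

Character polarity is set by the outgroup: the derived state is whichever differs from the outgroup's state, so for Trait 1 the derived state is 'absent', and for the remaining characters it is 'present'.
Trait 1 (derived state 'absent') is shared by K, Q, U, and Y — a synapomorphy uniting that clade.
Trait 2: derived state 'present' in Y only — an autapomorphy, so it tells us nothing about relationships among taxa.
Only K, U, and Y show the derived state 'present' for Trait 3, supporting them as a clade.
Trait 4 (derived state 'present') is shared by K and U — a synapomorphy uniting that clade.
Most parsimonious ingroup topology: ((((U,K),Y),Q),H).
H is sister to the clade containing all other ingroup taxa, so it is the earliest-diverging (most basal) ingroup lineage.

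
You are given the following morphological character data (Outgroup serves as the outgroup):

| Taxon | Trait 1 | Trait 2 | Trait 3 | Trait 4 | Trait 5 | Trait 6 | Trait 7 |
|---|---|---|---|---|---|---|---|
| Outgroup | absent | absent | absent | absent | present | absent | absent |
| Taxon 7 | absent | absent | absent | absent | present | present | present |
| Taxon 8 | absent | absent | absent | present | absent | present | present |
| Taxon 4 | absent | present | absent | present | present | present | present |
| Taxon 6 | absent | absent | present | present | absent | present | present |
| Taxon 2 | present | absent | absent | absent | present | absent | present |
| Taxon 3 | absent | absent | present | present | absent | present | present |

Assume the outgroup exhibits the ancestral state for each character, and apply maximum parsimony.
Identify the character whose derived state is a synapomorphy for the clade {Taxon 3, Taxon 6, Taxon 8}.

Character polarity is set by the outgroup: the derived state is whichever differs from the outgroup's state, so for Trait 5 the derived state is 'absent', and for the remaining characters it is 'present'.
Trait 1: derived state 'present' in Taxon 2 only — an autapomorphy, so it tells us nothing about relationships among taxa.
Trait 2: derived state 'present' in Taxon 4 only — an autapomorphy, so it tells us nothing about relationships among taxa.
Only Taxon 3 and Taxon 6 show the derived state 'present' for Trait 3, supporting them as a clade.
Trait 4 (derived state 'present') is shared by Taxon 3, Taxon 4, Taxon 6, and Taxon 8 — a synapomorphy uniting that clade.
Only Taxon 3, Taxon 6, and Taxon 8 show the derived state 'absent' for Trait 5, supporting them as a clade.
Trait 6: derived state 'present' in Taxon 3, Taxon 4, Taxon 6, Taxon 7, and Taxon 8 only — synapomorphy for {Taxon 3, Taxon 4, Taxon 6, Taxon 7, Taxon 8}.
Trait 7 (derived state 'present') is shared by all ingroup taxa — unites the whole ingroup.
Most parsimonious ingroup topology: ((Taxon 7,((Taxon 8,(Taxon 6,Taxon 3)),Taxon 4)),Taxon 2).
The clade {Taxon 3, Taxon 6, Taxon 8} is supported by Trait 5: its derived state 'absent' occurs in exactly those taxa and in no other taxon (including the outgroup).

Trait 5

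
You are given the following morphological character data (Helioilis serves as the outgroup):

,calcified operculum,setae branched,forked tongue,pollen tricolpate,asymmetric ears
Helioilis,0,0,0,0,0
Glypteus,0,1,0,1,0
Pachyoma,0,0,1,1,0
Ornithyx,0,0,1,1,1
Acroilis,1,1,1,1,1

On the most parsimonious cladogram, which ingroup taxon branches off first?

Glypteus

The outgroup has state '0' for every character, so '1' is the derived state throughout.
calcified operculum (derived state '1') is unique to Acroilis (autapomorphy; uninformative for grouping).
setae branched (state '1') occurs in Acroilis and Glypteus but conflicts with the nesting implied by the other characters — most parsimoniously interpreted as homoplasy.
forked tongue (derived state '1') is shared by Acroilis, Ornithyx, and Pachyoma — a synapomorphy uniting that clade.
All ingroup taxa share the derived state '1' for pollen tricolpate; it defines the ingroup but does not resolve relationships within it.
asymmetric ears (derived state '1') is shared by Acroilis and Ornithyx — a synapomorphy uniting that clade.
Most parsimonious ingroup topology: (Glypteus,(Pachyoma,(Ornithyx,Acroilis))).
Glypteus is sister to the clade containing all other ingroup taxa, so it is the earliest-diverging (most basal) ingroup lineage.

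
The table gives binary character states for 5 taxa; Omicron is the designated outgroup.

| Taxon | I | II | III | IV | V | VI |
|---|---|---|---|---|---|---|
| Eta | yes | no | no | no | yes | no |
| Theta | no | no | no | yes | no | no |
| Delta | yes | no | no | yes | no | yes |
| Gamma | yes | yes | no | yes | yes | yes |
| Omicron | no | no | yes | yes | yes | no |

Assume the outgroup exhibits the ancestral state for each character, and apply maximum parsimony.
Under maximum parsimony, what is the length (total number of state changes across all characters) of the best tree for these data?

7

Character polarity is set by the outgroup: the derived state is whichever differs from the outgroup's state, so for III, IV, V the derived state is 'no', and for the remaining characters it is 'yes'.
I: derived state 'yes' in Delta, Eta, and Gamma only — synapomorphy for {Delta, Eta, Gamma}.
II: derived state 'yes' in Gamma only — an autapomorphy, so it tells us nothing about relationships among taxa.
III (derived state 'no') is shared by all ingroup taxa — unites the whole ingroup.
IV: derived state 'no' in Eta only — an autapomorphy, so it tells us nothing about relationships among taxa.
V groups Delta and Theta, which is incompatible with the clades supported by the remaining characters; treating it as convergent (homoplasy) costs fewer steps than any alternative tree.
VI: derived state 'yes' in Delta and Gamma only — synapomorphy for {Delta, Gamma}.
Most parsimonious ingroup topology: ((Eta,(Delta,Gamma)),Theta).
Changes per character on this tree: I: 1; II: 1; III: 1; IV: 1; V: 2; VI: 1.
Total = 7.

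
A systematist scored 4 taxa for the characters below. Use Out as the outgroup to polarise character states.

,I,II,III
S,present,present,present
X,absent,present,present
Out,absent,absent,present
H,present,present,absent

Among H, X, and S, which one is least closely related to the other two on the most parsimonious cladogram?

Character polarity is set by the outgroup: the derived state is whichever differs from the outgroup's state, so for III the derived state is 'absent', and for the remaining characters it is 'present'.
Only H and S show the derived state 'present' for I, supporting them as a clade.
All ingroup taxa share the derived state 'present' for II; it defines the ingroup but does not resolve relationships within it.
III (derived state 'absent') is unique to H (autapomorphy; uninformative for grouping).
Most parsimonious ingroup topology: ((H,S),X).
S and H share a more recent common ancestor with each other than either does with X, so X is the least closely related of the three.

X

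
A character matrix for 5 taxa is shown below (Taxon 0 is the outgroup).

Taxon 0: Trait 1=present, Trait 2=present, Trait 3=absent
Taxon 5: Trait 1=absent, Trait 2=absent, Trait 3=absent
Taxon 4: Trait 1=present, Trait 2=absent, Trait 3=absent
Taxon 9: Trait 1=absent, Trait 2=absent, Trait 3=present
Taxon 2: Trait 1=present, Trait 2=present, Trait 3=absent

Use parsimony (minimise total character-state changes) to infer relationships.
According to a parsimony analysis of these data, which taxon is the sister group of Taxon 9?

Character polarity is set by the outgroup: the derived state is whichever differs from the outgroup's state, so for Trait 1, Trait 2 the derived state is 'absent', and for the remaining characters it is 'present'.
Only Taxon 5 and Taxon 9 show the derived state 'absent' for Trait 1, supporting them as a clade.
Trait 2 (derived state 'absent') is shared by Taxon 4, Taxon 5, and Taxon 9 — a synapomorphy uniting that clade.
Trait 3 (derived state 'present') is unique to Taxon 9 (autapomorphy; uninformative for grouping).
Most parsimonious ingroup topology: (((Taxon 5,Taxon 9),Taxon 4),Taxon 2).
Taxon 9 and Taxon 5 form a cherry on this tree, so they are sister taxa.

Taxon 5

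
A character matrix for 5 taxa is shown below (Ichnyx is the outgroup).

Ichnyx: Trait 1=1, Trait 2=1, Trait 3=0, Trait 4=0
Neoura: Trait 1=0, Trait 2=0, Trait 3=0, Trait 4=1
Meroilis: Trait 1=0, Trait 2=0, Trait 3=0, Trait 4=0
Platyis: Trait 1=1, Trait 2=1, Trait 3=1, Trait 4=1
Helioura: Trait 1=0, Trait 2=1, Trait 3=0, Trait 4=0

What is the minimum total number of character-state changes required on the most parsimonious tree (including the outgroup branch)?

Character polarity is set by the outgroup: the derived state is whichever differs from the outgroup's state, so for Trait 1, Trait 2 the derived state is '0', and for the remaining characters it is '1'.
Trait 1: derived state '0' in Helioura, Meroilis, and Neoura only — synapomorphy for {Helioura, Meroilis, Neoura}.
Trait 2: derived state '0' in Meroilis and Neoura only — synapomorphy for {Meroilis, Neoura}.
Trait 3: derived state '1' in Platyis only — an autapomorphy, so it tells us nothing about relationships among taxa.
Trait 4 groups Neoura and Platyis, which is incompatible with the clades supported by the remaining characters; treating it as convergent (homoplasy) costs fewer steps than any alternative tree.
Most parsimonious ingroup topology: (((Neoura,Meroilis),Helioura),Platyis).
Changes per character on this tree: Trait 1: 1; Trait 2: 1; Trait 3: 1; Trait 4: 2.
Total = 5.

5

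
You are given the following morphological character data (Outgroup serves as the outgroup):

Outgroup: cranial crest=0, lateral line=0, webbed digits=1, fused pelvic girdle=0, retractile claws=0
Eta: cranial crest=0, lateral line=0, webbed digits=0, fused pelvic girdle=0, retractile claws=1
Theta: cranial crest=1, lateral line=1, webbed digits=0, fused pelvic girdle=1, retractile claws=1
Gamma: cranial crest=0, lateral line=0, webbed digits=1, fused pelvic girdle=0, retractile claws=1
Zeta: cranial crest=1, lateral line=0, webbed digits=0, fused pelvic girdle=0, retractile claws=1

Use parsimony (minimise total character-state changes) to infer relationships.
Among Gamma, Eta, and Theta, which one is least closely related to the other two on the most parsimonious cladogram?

Gamma

Character polarity is set by the outgroup: the derived state is whichever differs from the outgroup's state, so for webbed digits the derived state is '0', and for the remaining characters it is '1'.
cranial crest: derived state '1' in Theta and Zeta only — synapomorphy for {Theta, Zeta}.
lateral line (derived state '1') is unique to Theta (autapomorphy; uninformative for grouping).
webbed digits (derived state '0') is shared by Eta, Theta, and Zeta — a synapomorphy uniting that clade.
fused pelvic girdle: derived state '1' in Theta only — an autapomorphy, so it tells us nothing about relationships among taxa.
retractile claws (derived state '1') is shared by all ingroup taxa — unites the whole ingroup.
Most parsimonious ingroup topology: ((Eta,(Theta,Zeta)),Gamma).
Theta and Eta share a more recent common ancestor with each other than either does with Gamma, so Gamma is the least closely related of the three.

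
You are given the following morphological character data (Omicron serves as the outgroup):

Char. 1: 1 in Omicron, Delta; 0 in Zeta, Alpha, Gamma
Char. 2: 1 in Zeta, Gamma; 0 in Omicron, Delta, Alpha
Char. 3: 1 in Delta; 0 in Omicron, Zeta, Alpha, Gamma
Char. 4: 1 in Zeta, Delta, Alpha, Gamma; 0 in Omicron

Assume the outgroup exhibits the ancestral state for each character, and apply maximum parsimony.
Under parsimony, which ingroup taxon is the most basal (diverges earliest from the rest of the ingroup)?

Delta

Character polarity is set by the outgroup: the derived state is whichever differs from the outgroup's state, so for Char. 1 the derived state is '0', and for the remaining characters it is '1'.
Char. 1 (derived state '0') is shared by Alpha, Gamma, and Zeta — a synapomorphy uniting that clade.
Char. 2: derived state '1' in Gamma and Zeta only — synapomorphy for {Gamma, Zeta}.
Char. 3 (derived state '1') is unique to Delta (autapomorphy; uninformative for grouping).
Char. 4 (derived state '1') is shared by all ingroup taxa — unites the whole ingroup.
Most parsimonious ingroup topology: (((Zeta,Gamma),Alpha),Delta).
Delta is sister to the clade containing all other ingroup taxa, so it is the earliest-diverging (most basal) ingroup lineage.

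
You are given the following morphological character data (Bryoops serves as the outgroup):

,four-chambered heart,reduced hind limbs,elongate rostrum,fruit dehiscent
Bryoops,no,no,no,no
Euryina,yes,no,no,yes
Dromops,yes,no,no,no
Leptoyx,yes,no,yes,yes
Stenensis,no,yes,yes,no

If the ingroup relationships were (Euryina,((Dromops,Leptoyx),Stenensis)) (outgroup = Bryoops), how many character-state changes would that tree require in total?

Map each character onto (Euryina,((Dromops,Leptoyx),Stenensis)) (rooted by Bryoops) and count the minimum state changes it requires (Fitch parsimony):
four-chambered heart: 2; reduced hind limbs: 1; elongate rostrum: 2; fruit dehiscent: 2.
Total tree length = 7.

7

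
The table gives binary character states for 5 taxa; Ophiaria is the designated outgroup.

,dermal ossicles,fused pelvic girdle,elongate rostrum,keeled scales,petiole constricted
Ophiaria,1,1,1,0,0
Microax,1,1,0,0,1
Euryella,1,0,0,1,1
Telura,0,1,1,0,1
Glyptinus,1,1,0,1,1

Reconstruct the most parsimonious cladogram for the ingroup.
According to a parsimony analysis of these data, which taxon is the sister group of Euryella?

Character polarity is set by the outgroup: the derived state is whichever differs from the outgroup's state, so for dermal ossicles, fused pelvic girdle, elongate rostrum the derived state is '0', and for the remaining characters it is '1'.
dermal ossicles (derived state '0') is unique to Telura (autapomorphy; uninformative for grouping).
fused pelvic girdle (derived state '0') is unique to Euryella (autapomorphy; uninformative for grouping).
elongate rostrum: derived state '0' in Euryella, Glyptinus, and Microax only — synapomorphy for {Euryella, Glyptinus, Microax}.
keeled scales: derived state '1' in Euryella and Glyptinus only — synapomorphy for {Euryella, Glyptinus}.
All ingroup taxa share the derived state '1' for petiole constricted; it defines the ingroup but does not resolve relationships within it.
Most parsimonious ingroup topology: ((Microax,(Euryella,Glyptinus)),Telura).
Euryella and Glyptinus form a cherry on this tree, so they are sister taxa.

Glyptinus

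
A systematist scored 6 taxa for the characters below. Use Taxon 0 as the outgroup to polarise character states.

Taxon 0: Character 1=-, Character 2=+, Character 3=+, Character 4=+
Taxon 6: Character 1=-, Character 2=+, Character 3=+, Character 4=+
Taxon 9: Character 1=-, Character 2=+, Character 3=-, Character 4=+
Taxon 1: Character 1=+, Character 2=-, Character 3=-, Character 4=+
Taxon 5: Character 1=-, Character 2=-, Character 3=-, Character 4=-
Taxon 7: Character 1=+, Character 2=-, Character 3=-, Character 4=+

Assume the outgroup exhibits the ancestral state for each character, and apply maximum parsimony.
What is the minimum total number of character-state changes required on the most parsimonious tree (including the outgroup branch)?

4

Character polarity is set by the outgroup: the derived state is whichever differs from the outgroup's state, so for Character 2, Character 3, Character 4 the derived state is '-', and for the remaining characters it is '+'.
Character 1 (derived state '+') is shared by Taxon 1 and Taxon 7 — a synapomorphy uniting that clade.
Only Taxon 1, Taxon 5, and Taxon 7 show the derived state '-' for Character 2, supporting them as a clade.
Character 3: derived state '-' in Taxon 1, Taxon 5, Taxon 7, and Taxon 9 only — synapomorphy for {Taxon 1, Taxon 5, Taxon 7, Taxon 9}.
Character 4: derived state '-' in Taxon 5 only — an autapomorphy, so it tells us nothing about relationships among taxa.
Most parsimonious ingroup topology: (Taxon 6,(Taxon 9,((Taxon 1,Taxon 7),Taxon 5))).
Changes per character on this tree: Character 1: 1; Character 2: 1; Character 3: 1; Character 4: 1.
Total = 4.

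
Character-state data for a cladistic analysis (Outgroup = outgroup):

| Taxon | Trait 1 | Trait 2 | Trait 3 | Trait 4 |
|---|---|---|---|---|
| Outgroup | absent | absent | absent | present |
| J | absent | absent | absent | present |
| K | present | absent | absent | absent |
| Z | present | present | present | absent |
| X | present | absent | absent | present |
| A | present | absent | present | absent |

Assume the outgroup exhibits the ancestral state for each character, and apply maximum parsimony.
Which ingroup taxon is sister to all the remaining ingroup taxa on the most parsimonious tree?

J

Character polarity is set by the outgroup: the derived state is whichever differs from the outgroup's state, so for Trait 4 the derived state is 'absent', and for the remaining characters it is 'present'.
Trait 1 (derived state 'present') is shared by A, K, X, and Z — a synapomorphy uniting that clade.
Trait 2 (derived state 'present') is unique to Z (autapomorphy; uninformative for grouping).
Only A and Z show the derived state 'present' for Trait 3, supporting them as a clade.
Only A, K, and Z show the derived state 'absent' for Trait 4, supporting them as a clade.
Most parsimonious ingroup topology: (J,((K,(Z,A)),X)).
J is sister to the clade containing all other ingroup taxa, so it is the earliest-diverging (most basal) ingroup lineage.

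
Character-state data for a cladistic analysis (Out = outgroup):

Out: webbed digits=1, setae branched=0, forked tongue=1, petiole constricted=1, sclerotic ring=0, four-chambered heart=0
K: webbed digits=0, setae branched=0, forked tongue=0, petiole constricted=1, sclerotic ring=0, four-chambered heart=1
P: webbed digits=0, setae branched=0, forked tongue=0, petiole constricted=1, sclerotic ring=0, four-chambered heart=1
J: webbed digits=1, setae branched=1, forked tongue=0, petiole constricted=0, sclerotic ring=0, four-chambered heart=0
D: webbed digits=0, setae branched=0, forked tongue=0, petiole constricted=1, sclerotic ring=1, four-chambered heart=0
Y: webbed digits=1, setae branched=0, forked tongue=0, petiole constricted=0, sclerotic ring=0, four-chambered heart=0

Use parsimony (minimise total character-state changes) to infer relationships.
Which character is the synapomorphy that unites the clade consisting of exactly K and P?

four-chambered heart

Character polarity is set by the outgroup: the derived state is whichever differs from the outgroup's state, so for webbed digits, forked tongue, petiole constricted the derived state is '0', and for the remaining characters it is '1'.
webbed digits: derived state '0' in D, K, and P only — synapomorphy for {D, K, P}.
setae branched: derived state '1' in J only — an autapomorphy, so it tells us nothing about relationships among taxa.
forked tongue (derived state '0') is shared by all ingroup taxa — unites the whole ingroup.
petiole constricted: derived state '0' in J and Y only — synapomorphy for {J, Y}.
sclerotic ring (derived state '1') is unique to D (autapomorphy; uninformative for grouping).
four-chambered heart: derived state '1' in K and P only — synapomorphy for {K, P}.
Most parsimonious ingroup topology: (((K,P),D),(J,Y)).
The clade {K, P} is supported by four-chambered heart: its derived state '1' occurs in exactly those taxa and in no other taxon (including the outgroup).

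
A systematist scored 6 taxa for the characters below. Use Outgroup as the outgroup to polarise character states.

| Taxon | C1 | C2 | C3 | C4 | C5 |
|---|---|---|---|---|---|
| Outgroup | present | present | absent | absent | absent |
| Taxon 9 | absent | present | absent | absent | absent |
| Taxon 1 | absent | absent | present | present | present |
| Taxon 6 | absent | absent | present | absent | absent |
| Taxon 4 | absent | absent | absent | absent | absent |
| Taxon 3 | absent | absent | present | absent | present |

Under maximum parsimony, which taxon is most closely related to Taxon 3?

Character polarity is set by the outgroup: the derived state is whichever differs from the outgroup's state, so for C1, C2 the derived state is 'absent', and for the remaining characters it is 'present'.
All ingroup taxa share the derived state 'absent' for C1; it defines the ingroup but does not resolve relationships within it.
Only Taxon 1, Taxon 3, Taxon 4, and Taxon 6 show the derived state 'absent' for C2, supporting them as a clade.
C3: derived state 'present' in Taxon 1, Taxon 3, and Taxon 6 only — synapomorphy for {Taxon 1, Taxon 3, Taxon 6}.
C4 (derived state 'present') is unique to Taxon 1 (autapomorphy; uninformative for grouping).
C5: derived state 'present' in Taxon 1 and Taxon 3 only — synapomorphy for {Taxon 1, Taxon 3}.
Most parsimonious ingroup topology: (Taxon 9,(((Taxon 1,Taxon 3),Taxon 6),Taxon 4)).
Taxon 3 and Taxon 1 form a cherry on this tree, so they are sister taxa.

Taxon 1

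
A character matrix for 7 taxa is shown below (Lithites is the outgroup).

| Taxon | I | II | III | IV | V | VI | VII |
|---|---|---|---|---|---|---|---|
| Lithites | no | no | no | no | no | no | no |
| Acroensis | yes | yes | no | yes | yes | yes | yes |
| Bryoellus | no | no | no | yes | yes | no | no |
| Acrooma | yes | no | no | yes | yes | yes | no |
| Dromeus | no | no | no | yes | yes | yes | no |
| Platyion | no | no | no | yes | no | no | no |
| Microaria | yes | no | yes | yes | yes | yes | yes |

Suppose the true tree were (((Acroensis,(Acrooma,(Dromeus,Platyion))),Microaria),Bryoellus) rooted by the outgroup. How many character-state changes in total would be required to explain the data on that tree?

11

Map each character onto (((Acroensis,(Acrooma,(Dromeus,Platyion))),Microaria),Bryoellus) (rooted by Lithites) and count the minimum state changes it requires (Fitch parsimony):
I: 2; II: 1; III: 1; IV: 1; V: 2; VI: 2; VII: 2.
Total tree length = 11.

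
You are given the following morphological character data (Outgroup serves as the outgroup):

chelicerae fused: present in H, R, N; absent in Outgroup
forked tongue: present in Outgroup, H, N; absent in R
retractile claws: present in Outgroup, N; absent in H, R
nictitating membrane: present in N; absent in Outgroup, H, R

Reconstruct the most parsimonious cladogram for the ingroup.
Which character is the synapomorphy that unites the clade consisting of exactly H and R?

retractile claws

Character polarity is set by the outgroup: the derived state is whichever differs from the outgroup's state, so for forked tongue, retractile claws the derived state is 'absent', and for the remaining characters it is 'present'.
All ingroup taxa share the derived state 'present' for chelicerae fused; it defines the ingroup but does not resolve relationships within it.
forked tongue (derived state 'absent') is unique to R (autapomorphy; uninformative for grouping).
Only H and R show the derived state 'absent' for retractile claws, supporting them as a clade.
nictitating membrane: derived state 'present' in N only — an autapomorphy, so it tells us nothing about relationships among taxa.
Most parsimonious ingroup topology: ((H,R),N).
The clade {H, R} is supported by retractile claws: its derived state 'absent' occurs in exactly those taxa and in no other taxon (including the outgroup).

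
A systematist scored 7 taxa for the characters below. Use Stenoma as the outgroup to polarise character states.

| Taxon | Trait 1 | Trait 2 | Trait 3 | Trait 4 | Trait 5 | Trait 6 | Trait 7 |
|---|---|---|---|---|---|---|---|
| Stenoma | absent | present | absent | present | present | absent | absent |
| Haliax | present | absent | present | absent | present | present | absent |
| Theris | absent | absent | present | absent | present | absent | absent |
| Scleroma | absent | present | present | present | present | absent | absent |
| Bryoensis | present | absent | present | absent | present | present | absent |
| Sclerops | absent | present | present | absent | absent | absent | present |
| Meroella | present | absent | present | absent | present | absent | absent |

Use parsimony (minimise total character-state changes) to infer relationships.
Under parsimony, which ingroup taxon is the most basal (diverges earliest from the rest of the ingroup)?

Scleroma

Character polarity is set by the outgroup: the derived state is whichever differs from the outgroup's state, so for Trait 2, Trait 4, Trait 5 the derived state is 'absent', and for the remaining characters it is 'present'.
Only Bryoensis, Haliax, and Meroella show the derived state 'present' for Trait 1, supporting them as a clade.
Only Bryoensis, Haliax, Meroella, and Theris show the derived state 'absent' for Trait 2, supporting them as a clade.
All ingroup taxa share the derived state 'present' for Trait 3; it defines the ingroup but does not resolve relationships within it.
Only Bryoensis, Haliax, Meroella, Sclerops, and Theris show the derived state 'absent' for Trait 4, supporting them as a clade.
Trait 5: derived state 'absent' in Sclerops only — an autapomorphy, so it tells us nothing about relationships among taxa.
Trait 6: derived state 'present' in Bryoensis and Haliax only — synapomorphy for {Bryoensis, Haliax}.
Trait 7: derived state 'present' in Sclerops only — an autapomorphy, so it tells us nothing about relationships among taxa.
Most parsimonious ingroup topology: (((((Haliax,Bryoensis),Meroella),Theris),Sclerops),Scleroma).
Scleroma is sister to the clade containing all other ingroup taxa, so it is the earliest-diverging (most basal) ingroup lineage.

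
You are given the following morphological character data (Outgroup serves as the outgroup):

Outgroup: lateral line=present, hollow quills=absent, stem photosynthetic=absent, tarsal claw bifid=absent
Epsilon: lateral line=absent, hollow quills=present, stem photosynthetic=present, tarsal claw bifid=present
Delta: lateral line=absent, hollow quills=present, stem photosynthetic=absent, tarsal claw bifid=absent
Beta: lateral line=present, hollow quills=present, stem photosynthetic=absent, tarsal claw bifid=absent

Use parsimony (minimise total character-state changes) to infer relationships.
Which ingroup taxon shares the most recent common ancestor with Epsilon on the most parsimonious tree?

Character polarity is set by the outgroup: the derived state is whichever differs from the outgroup's state, so for lateral line the derived state is 'absent', and for the remaining characters it is 'present'.
lateral line (derived state 'absent') is shared by Delta and Epsilon — a synapomorphy uniting that clade.
All ingroup taxa share the derived state 'present' for hollow quills; it defines the ingroup but does not resolve relationships within it.
stem photosynthetic (derived state 'present') is unique to Epsilon (autapomorphy; uninformative for grouping).
tarsal claw bifid: derived state 'present' in Epsilon only — an autapomorphy, so it tells us nothing about relationships among taxa.
Most parsimonious ingroup topology: ((Epsilon,Delta),Beta).
Epsilon and Delta form a cherry on this tree, so they are sister taxa.

Delta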